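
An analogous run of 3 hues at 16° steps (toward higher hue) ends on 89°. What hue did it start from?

57°

2 steps of 16° (toward higher hue) give a net shift of +32°.
Start = end − shift: 89 − 32 = 57°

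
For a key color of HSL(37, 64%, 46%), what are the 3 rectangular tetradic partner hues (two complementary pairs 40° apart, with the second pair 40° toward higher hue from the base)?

A rectangular tetradic uses two complementary pairs 40° apart: offsets 0°, 40°, 180°, 220°.
37 + 40 = 77°
37 + 180 = 217°
37 + 220 = 257°

77°, 217°, 257°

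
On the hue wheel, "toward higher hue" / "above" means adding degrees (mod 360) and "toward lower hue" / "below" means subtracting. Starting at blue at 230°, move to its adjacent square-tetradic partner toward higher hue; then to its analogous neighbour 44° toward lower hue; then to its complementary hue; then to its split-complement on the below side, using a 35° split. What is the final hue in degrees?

241°

+90° (square ↑): 230 + 90 = 320°
−44° (analog 44° ↓): 320 − 44 = 276°
+180° (complement): 276 + 180 = 456 → 456 − 360 = 96°
+145° (split-comp 35° ↓): 96 + 145 = 241°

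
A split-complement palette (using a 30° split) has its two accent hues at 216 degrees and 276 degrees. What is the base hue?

66°

The accents sit 30° either side of the complement, so the complement is their short-arc midpoint on the wheel.
Short-arc midpoint of 216° and 276°: 246°.
Base is 180° from the complement: 246 − 180 = 66°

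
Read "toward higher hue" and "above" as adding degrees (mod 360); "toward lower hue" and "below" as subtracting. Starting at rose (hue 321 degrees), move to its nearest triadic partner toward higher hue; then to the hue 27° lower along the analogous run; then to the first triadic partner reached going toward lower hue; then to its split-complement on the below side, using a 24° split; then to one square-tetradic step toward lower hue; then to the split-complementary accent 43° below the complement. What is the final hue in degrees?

137°

+120° (triadic ↑): 321 + 120 = 441 → 441 − 360 = 81°
−27° (analog 27° ↓): 81 − 27 = 54°
−120° (triadic ↓): 54 − 120 = -66 → -66 + 360 = 294°
+156° (split-comp 24° ↓): 294 + 156 = 450 → 450 − 360 = 90°
−90° (square ↓): 90 − 90 = 0°
+137° (split-comp 43° ↓): 0 + 137 = 137°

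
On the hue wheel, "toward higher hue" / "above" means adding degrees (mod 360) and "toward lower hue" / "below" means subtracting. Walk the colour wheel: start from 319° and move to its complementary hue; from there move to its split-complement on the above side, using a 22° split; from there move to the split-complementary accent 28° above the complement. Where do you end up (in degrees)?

189°

complement +180°: 319 + 180 = 499 → 499 − 360 = 139°
split-comp 22° ↑ +202°: 139 + 202 = 341°
split-comp 28° ↑ +208°: 341 + 208 = 549 → 549 − 360 = 189°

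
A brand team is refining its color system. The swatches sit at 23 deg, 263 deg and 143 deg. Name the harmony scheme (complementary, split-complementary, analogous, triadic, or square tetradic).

Sort the hues: 23°, 143°, 263°.
Successive gaps around the wheel: 120°, 120°, 120°.
Three hues equally spaced 120° apart form a triad.

triadic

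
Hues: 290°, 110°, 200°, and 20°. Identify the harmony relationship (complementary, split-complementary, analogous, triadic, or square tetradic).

square tetradic

Sort the hues: 20°, 110°, 200°, 290°.
Successive gaps around the wheel: 90°, 90°, 90°, 90°.
Four hues every 90° form a square tetradic scheme.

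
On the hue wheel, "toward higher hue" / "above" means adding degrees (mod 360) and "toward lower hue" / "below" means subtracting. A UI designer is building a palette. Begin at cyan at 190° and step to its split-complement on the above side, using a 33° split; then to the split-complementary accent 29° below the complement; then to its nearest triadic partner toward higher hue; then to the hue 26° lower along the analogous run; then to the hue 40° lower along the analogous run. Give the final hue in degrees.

split-comp 33° ↑ +213°: 190 + 213 = 403 → 403 − 360 = 43°
split-comp 29° ↓ +151°: 43 + 151 = 194°
triadic ↑ +120°: 194 + 120 = 314°
analog 26° ↓ −26°: 314 − 26 = 288°
analog 40° ↓ −40°: 288 − 40 = 248°

248°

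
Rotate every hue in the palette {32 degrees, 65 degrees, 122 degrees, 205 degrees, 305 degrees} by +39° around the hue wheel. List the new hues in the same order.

32 + 39 = 71°
65 + 39 = 104°
122 + 39 = 161°
205 + 39 = 244°
305 + 39 = 344°

71°, 104°, 161°, 244°, 344°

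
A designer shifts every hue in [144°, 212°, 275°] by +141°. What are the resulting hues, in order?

285°, 353°, 56°

144 + 141 = 285°
212 + 141 = 353°
275 + 141 = 416 → 416 − 360 = 56°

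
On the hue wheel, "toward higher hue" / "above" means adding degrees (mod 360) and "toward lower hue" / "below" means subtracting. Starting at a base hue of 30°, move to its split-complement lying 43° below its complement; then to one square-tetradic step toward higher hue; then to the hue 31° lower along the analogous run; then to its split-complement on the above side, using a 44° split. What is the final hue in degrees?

30 + 137 = 167°   (split-comp 43° ↓)
167 + 90 = 257°   (square ↑)
257 − 31 = 226°   (analog 31° ↓)
226 + 224 = 450 → 450 − 360 = 90°   (split-comp 44° ↑)

90°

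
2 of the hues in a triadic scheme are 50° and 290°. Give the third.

170°

A triad places three hues 120° apart.
The full set through 50° is {50°, 170°, 290°}.
Given {50°, 290°}, the missing hue is 170°.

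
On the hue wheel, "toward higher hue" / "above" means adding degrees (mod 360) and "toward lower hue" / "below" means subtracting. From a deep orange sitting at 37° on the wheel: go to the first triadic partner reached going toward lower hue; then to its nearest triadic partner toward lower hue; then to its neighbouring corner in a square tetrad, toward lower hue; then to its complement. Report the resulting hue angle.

−120° (triadic ↓): 37 − 120 = -83 → -83 + 360 = 277°
−120° (triadic ↓): 277 − 120 = 157°
−90° (square ↓): 157 − 90 = 67°
+180° (complement): 67 + 180 = 247°

247°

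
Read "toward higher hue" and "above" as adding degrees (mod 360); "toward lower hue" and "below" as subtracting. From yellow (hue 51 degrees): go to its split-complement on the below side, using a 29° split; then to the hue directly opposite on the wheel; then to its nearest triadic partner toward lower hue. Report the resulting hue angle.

+151° (split-comp 29° ↓): 51 + 151 = 202°
+180° (complement): 202 + 180 = 382 → 382 − 360 = 22°
−120° (triadic ↓): 22 − 120 = -98 → -98 + 360 = 262°

262°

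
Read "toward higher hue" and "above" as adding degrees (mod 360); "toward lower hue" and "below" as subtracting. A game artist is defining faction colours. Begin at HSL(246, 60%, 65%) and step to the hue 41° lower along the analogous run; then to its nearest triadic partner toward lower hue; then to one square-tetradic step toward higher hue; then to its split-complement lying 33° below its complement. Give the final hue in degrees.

322°

246 − 41 = 205°   (analog 41° ↓)
205 − 120 = 85°   (triadic ↓)
85 + 90 = 175°   (square ↑)
175 + 147 = 322°   (split-comp 33° ↓)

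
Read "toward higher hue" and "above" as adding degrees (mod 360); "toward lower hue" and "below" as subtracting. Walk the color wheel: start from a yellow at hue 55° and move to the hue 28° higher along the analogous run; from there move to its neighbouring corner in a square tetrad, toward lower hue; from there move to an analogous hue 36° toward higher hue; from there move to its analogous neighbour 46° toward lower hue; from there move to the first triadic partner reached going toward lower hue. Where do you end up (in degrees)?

223°

analog 28° ↑ +28°: 55 + 28 = 83°
square ↓ −90°: 83 − 90 = -7 → -7 + 360 = 353°
analog 36° ↑ +36°: 353 + 36 = 389 → 389 − 360 = 29°
analog 46° ↓ −46°: 29 − 46 = -17 → -17 + 360 = 343°
triadic ↓ −120°: 343 − 120 = 223°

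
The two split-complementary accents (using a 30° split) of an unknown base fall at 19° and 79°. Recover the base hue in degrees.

229°

The accents sit 30° either side of the complement, so the complement is their short-arc midpoint on the wheel.
Short-arc midpoint of 19° and 79°: 49°.
Base is 180° from the complement: 49 − 180 = -131 → -131 + 360 = 229°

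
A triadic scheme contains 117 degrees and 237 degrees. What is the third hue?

A triad spaces three hues 120° apart.
The full set is {117°, 237°, 357°}.

357°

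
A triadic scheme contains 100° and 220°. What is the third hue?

A triad spaces three hues 120° apart.
The full set is {100°, 220°, 340°}.

340°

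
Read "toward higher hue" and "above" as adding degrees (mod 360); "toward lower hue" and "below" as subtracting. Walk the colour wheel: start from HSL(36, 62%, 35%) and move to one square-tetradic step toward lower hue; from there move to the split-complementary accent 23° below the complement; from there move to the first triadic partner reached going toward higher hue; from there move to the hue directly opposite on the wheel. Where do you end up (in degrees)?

43°

square ↓ −90°: 36 − 90 = -54 → -54 + 360 = 306°
split-comp 23° ↓ +157°: 306 + 157 = 463 → 463 − 360 = 103°
triadic ↑ +120°: 103 + 120 = 223°
complement +180°: 223 + 180 = 403 → 403 − 360 = 43°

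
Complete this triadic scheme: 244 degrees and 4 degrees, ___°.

124°

A triad places three hues 120° apart.
The full set through 4° is {4°, 124°, 244°}.
Given {4°, 244°}, the missing hue is 124°.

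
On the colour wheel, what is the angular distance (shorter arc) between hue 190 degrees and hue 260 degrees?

70°

|190 − 260| = 70.
70 ≤ 180, so the shorter arc is 70°.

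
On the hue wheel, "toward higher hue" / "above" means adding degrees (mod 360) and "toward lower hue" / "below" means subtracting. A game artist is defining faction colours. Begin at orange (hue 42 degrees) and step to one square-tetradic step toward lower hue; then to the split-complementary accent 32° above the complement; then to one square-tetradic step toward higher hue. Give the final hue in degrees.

42 − 90 = -48 → -48 + 360 = 312°   (square ↓)
312 + 212 = 524 → 524 − 360 = 164°   (split-comp 32° ↑)
164 + 90 = 254°   (square ↑)

254°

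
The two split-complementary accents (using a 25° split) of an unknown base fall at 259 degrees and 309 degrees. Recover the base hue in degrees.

The accents sit 25° either side of the complement, so the complement is their short-arc midpoint on the wheel.
Short-arc midpoint of 259° and 309°: 284°.
Base is 180° from the complement: 284 − 180 = 104°

104°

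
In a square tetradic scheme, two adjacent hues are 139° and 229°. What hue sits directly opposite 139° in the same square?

A square tetradic scheme places four hues 90° apart; opposite corners are 180° apart.
139 + 180 = 319°

319°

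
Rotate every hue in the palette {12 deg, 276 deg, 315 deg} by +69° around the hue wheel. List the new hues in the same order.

12 + 69 = 81°
276 + 69 = 345°
315 + 69 = 384 → 384 − 360 = 24°

81°, 345°, 24°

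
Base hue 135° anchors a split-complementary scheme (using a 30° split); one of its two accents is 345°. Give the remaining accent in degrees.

Split-complementary hues sit 30° either side of the complement.
Complement of the base 135°: 135 + 180 = 315°
The given accent 345° is 30° one side of 315°; the other accent sits 30° the other side: 315 − 30 = 285°

285°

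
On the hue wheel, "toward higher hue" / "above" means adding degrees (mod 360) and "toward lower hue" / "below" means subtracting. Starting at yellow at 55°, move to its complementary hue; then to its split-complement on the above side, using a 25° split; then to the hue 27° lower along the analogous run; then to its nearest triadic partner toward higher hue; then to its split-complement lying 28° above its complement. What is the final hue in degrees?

55 + 180 = 235°   (complement)
235 + 205 = 440 → 440 − 360 = 80°   (split-comp 25° ↑)
80 − 27 = 53°   (analog 27° ↓)
53 + 120 = 173°   (triadic ↑)
173 + 208 = 381 → 381 − 360 = 21°   (split-comp 28° ↑)

21°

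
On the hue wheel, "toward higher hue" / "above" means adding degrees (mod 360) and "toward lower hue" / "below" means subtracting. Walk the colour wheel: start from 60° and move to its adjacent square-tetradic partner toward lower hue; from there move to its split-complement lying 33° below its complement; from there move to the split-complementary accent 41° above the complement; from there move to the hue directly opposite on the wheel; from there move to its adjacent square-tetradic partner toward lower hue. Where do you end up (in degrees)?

68°

60 − 90 = -30 → -30 + 360 = 330°   (square ↓)
330 + 147 = 477 → 477 − 360 = 117°   (split-comp 33° ↓)
117 + 221 = 338°   (split-comp 41° ↑)
338 + 180 = 518 → 518 − 360 = 158°   (complement)
158 − 90 = 68°   (square ↓)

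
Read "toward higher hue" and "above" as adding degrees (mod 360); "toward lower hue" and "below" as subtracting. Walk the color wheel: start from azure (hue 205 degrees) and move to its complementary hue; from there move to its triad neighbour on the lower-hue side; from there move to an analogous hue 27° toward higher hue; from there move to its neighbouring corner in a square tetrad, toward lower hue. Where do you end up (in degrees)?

202°

complement +180°: 205 + 180 = 385 → 385 − 360 = 25°
triadic ↓ −120°: 25 − 120 = -95 → -95 + 360 = 265°
analog 27° ↑ +27°: 265 + 27 = 292°
square ↓ −90°: 292 − 90 = 202°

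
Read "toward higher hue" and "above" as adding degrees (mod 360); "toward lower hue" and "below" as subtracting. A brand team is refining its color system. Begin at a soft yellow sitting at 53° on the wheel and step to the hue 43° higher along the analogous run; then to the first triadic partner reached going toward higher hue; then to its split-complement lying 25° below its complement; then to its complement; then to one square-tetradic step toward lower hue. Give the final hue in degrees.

53 + 43 = 96°   (analog 43° ↑)
96 + 120 = 216°   (triadic ↑)
216 + 155 = 371 → 371 − 360 = 11°   (split-comp 25° ↓)
11 + 180 = 191°   (complement)
191 − 90 = 101°   (square ↓)

101°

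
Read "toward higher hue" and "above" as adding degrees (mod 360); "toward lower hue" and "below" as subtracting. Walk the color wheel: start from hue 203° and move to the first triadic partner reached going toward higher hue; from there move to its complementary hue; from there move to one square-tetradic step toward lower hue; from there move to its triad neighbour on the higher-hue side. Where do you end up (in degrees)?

173°

+120° (triadic ↑): 203 + 120 = 323°
+180° (complement): 323 + 180 = 503 → 503 − 360 = 143°
−90° (square ↓): 143 − 90 = 53°
+120° (triadic ↑): 53 + 120 = 173°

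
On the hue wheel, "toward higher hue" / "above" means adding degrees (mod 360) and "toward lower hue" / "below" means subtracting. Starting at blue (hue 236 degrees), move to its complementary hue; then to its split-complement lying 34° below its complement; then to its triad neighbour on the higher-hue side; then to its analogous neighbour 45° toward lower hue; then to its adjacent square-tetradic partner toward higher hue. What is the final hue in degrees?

236 + 180 = 416 → 416 − 360 = 56°   (complement)
56 + 146 = 202°   (split-comp 34° ↓)
202 + 120 = 322°   (triadic ↑)
322 − 45 = 277°   (analog 45° ↓)
277 + 90 = 367 → 367 − 360 = 7°   (square ↑)

7°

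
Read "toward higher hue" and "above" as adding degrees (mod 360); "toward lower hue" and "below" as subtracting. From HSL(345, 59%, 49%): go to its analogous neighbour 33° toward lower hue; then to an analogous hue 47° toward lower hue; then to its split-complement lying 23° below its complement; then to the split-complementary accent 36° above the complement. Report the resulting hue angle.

analog 33° ↓ −33°: 345 − 33 = 312°
analog 47° ↓ −47°: 312 − 47 = 265°
split-comp 23° ↓ +157°: 265 + 157 = 422 → 422 − 360 = 62°
split-comp 36° ↑ +216°: 62 + 216 = 278°

278°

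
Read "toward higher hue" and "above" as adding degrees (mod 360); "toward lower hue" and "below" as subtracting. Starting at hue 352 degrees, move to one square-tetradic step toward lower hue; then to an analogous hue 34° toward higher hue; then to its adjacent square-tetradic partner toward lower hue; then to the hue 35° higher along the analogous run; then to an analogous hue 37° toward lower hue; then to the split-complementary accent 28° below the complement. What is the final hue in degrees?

356°

352 − 90 = 262°   (square ↓)
262 + 34 = 296°   (analog 34° ↑)
296 − 90 = 206°   (square ↓)
206 + 35 = 241°   (analog 35° ↑)
241 − 37 = 204°   (analog 37° ↓)
204 + 152 = 356°   (split-comp 28° ↓)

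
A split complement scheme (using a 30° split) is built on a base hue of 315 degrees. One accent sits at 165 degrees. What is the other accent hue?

105°

Split-complementary hues sit 30° either side of the complement.
Complement of the base 315°: 315 + 180 = 495 → 495 − 360 = 135°
The given accent 165° is 30° one side of 135°; the other accent sits 30° the other side: 135 − 30 = 105°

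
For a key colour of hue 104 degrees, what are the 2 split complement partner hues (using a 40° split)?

244° and 324°

Split-complementary hues sit 40° either side of the complement.
Complement of 104 degrees: 104 + 180 = 284°
284 − 40 = 244°
284 + 40 = 324°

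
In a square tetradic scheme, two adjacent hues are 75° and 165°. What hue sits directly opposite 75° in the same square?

A square tetradic scheme places four hues 90° apart; opposite corners are 180° apart.
75 + 180 = 255°

255°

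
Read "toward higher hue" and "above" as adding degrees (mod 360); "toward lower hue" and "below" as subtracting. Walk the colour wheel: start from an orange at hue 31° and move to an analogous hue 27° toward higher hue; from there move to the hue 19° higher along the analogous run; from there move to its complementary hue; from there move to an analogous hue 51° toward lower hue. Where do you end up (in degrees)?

31 + 27 = 58°   (analog 27° ↑)
58 + 19 = 77°   (analog 19° ↑)
77 + 180 = 257°   (complement)
257 − 51 = 206°   (analog 51° ↓)

206°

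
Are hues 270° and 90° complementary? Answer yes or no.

yes

Angular distance: |270 − 90| = 180 = 180°.
Complementary requires 180°.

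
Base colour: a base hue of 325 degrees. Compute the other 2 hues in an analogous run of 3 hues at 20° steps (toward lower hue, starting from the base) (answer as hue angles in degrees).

305° and 285°

Analogous hues sit every 20° along the wheel.
325 − 20 = 305°
325 − 40 = 285°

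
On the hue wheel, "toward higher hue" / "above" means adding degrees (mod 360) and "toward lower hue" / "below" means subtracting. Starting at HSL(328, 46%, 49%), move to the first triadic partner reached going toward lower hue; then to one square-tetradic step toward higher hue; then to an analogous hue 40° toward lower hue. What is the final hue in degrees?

328 − 120 = 208°   (triadic ↓)
208 + 90 = 298°   (square ↑)
298 − 40 = 258°   (analog 40° ↓)

258°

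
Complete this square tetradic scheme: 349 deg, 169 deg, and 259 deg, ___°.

79°

A square tetradic scheme places four hues every 90°.
The full set through 169° is {79°, 169°, 259°, 349°}.
Given {169°, 259°, 349°}, the missing hue is 79°.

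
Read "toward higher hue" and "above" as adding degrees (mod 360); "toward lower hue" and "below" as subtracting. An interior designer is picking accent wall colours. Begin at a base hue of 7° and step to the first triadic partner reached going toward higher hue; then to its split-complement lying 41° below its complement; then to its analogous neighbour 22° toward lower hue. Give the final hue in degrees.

+120° (triadic ↑): 7 + 120 = 127°
+139° (split-comp 41° ↓): 127 + 139 = 266°
−22° (analog 22° ↓): 266 − 22 = 244°

244°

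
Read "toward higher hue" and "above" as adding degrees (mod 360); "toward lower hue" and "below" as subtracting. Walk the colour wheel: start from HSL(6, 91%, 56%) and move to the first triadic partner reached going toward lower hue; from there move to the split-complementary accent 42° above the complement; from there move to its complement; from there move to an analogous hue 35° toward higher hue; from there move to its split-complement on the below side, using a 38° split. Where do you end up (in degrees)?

triadic ↓ −120°: 6 − 120 = -114 → -114 + 360 = 246°
split-comp 42° ↑ +222°: 246 + 222 = 468 → 468 − 360 = 108°
complement +180°: 108 + 180 = 288°
analog 35° ↑ +35°: 288 + 35 = 323°
split-comp 38° ↓ +142°: 323 + 142 = 465 → 465 − 360 = 105°

105°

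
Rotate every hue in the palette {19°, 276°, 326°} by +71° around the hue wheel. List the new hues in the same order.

90°, 347°, 37°

19 + 71 = 90°
276 + 71 = 347°
326 + 71 = 397 → 397 − 360 = 37°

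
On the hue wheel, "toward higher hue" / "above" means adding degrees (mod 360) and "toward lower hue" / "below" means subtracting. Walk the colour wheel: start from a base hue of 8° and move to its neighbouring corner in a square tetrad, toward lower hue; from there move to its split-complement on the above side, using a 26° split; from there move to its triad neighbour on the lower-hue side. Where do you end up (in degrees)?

4°

8 − 90 = -82 → -82 + 360 = 278°   (square ↓)
278 + 206 = 484 → 484 − 360 = 124°   (split-comp 26° ↑)
124 − 120 = 4°   (triadic ↓)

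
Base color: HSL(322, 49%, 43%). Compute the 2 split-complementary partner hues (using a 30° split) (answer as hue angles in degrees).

Complement of 322°: 322 + 180 = 502 → 502 − 360 = 142°
142 − 30 = 112°
142 + 30 = 172°

112° and 172°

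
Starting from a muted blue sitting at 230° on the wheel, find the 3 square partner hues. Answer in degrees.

A square tetradic scheme places four hues every 90°.
230 + 90 = 320°
230 + 180 = 410 → 410 − 360 = 50°
230 + 270 = 500 → 500 − 360 = 140°

320°, 50°, and 140°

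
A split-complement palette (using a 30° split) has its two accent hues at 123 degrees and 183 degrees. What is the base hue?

333°

The accents sit 30° either side of the complement, so the complement is their short-arc midpoint on the wheel.
Short-arc midpoint of 123° and 183°: 153°.
Base is 180° from the complement: 153 − 180 = -27 → -27 + 360 = 333°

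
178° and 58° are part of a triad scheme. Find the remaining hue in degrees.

A triad places three hues 120° apart.
The full set through 58° is {58°, 178°, 298°}.
Given {58°, 178°}, the missing hue is 298°.

298°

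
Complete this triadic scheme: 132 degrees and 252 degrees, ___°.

A triad places three hues 120° apart.
The full set through 132° is {12°, 132°, 252°}.
Given {132°, 252°}, the missing hue is 12°.

12°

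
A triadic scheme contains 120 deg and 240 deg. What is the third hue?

A triad spaces three hues 120° apart.
The full set is {0°, 120°, 240°}.

0°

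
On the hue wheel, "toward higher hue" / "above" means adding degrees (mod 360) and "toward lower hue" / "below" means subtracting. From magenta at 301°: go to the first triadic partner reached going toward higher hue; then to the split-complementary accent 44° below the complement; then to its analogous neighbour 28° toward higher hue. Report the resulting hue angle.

triadic ↑ +120°: 301 + 120 = 421 → 421 − 360 = 61°
split-comp 44° ↓ +136°: 61 + 136 = 197°
analog 28° ↑ +28°: 197 + 28 = 225°

225°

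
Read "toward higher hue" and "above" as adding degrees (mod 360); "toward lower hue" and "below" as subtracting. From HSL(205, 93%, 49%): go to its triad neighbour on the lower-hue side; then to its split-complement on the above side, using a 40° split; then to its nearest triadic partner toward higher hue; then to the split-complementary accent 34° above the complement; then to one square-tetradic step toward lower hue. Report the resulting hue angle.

205 − 120 = 85°   (triadic ↓)
85 + 220 = 305°   (split-comp 40° ↑)
305 + 120 = 425 → 425 − 360 = 65°   (triadic ↑)
65 + 214 = 279°   (split-comp 34° ↑)
279 − 90 = 189°   (square ↓)

189°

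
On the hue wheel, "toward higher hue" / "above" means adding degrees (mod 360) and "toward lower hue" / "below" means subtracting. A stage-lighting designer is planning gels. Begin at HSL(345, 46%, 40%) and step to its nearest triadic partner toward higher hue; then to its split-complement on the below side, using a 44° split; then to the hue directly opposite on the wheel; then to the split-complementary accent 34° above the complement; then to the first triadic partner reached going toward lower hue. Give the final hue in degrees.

155°

triadic ↑ +120°: 345 + 120 = 465 → 465 − 360 = 105°
split-comp 44° ↓ +136°: 105 + 136 = 241°
complement +180°: 241 + 180 = 421 → 421 − 360 = 61°
split-comp 34° ↑ +214°: 61 + 214 = 275°
triadic ↓ −120°: 275 − 120 = 155°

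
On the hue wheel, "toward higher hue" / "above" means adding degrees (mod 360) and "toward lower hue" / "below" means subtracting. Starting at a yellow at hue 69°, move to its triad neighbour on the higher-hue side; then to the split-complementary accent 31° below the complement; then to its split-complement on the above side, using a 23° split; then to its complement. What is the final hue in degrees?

1°

triadic ↑ +120°: 69 + 120 = 189°
split-comp 31° ↓ +149°: 189 + 149 = 338°
split-comp 23° ↑ +203°: 338 + 203 = 541 → 541 − 360 = 181°
complement +180°: 181 + 180 = 361 → 361 − 360 = 1°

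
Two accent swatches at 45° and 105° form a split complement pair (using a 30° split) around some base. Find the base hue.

255°

The accents sit 30° either side of the complement, so the complement is their short-arc midpoint on the wheel.
Short-arc midpoint of 45° and 105°: 75°.
Base is 180° from the complement: 75 − 180 = -105 → -105 + 360 = 255°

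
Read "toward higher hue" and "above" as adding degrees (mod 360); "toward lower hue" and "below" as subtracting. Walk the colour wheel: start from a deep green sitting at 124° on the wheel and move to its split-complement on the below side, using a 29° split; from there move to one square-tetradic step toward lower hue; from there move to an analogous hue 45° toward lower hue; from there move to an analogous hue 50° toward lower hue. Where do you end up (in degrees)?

124 + 151 = 275°   (split-comp 29° ↓)
275 − 90 = 185°   (square ↓)
185 − 45 = 140°   (analog 45° ↓)
140 − 50 = 90°   (analog 50° ↓)

90°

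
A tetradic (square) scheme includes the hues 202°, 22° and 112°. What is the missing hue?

292°

A square tetradic scheme places four hues every 90°.
The full set through 22° is {22°, 112°, 202°, 292°}.
Given {22°, 112°, 202°}, the missing hue is 292°.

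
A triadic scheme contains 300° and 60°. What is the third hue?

A triad spaces three hues 120° apart.
The full set is {60°, 180°, 300°}.

180°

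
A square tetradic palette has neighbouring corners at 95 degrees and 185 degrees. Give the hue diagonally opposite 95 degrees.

A square tetradic scheme places four hues 90° apart; opposite corners are 180° apart.
95 + 180 = 275°

275°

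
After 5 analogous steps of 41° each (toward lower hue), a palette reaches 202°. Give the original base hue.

47°

5 steps of 41° (toward lower hue) give a net shift of −205°.
Start = end − shift: 202 + 205 = 407 → 407 − 360 = 47°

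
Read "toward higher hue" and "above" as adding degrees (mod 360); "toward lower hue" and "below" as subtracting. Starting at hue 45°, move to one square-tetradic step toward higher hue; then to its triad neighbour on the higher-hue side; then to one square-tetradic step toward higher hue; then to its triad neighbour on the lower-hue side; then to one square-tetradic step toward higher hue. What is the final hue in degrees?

315°

square ↑ +90°: 45 + 90 = 135°
triadic ↑ +120°: 135 + 120 = 255°
square ↑ +90°: 255 + 90 = 345°
triadic ↓ −120°: 345 − 120 = 225°
square ↑ +90°: 225 + 90 = 315°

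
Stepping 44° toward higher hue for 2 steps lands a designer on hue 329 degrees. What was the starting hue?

2 steps of 44° (toward higher hue) give a net shift of +88°.
Start = end − shift: 329 − 88 = 241°

241°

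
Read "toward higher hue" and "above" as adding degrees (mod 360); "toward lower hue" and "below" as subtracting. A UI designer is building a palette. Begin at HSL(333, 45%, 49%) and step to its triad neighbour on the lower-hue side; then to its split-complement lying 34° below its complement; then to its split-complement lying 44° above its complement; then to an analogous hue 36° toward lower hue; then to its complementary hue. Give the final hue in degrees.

7°

333 − 120 = 213°   (triadic ↓)
213 + 146 = 359°   (split-comp 34° ↓)
359 + 224 = 583 → 583 − 360 = 223°   (split-comp 44° ↑)
223 − 36 = 187°   (analog 36° ↓)
187 + 180 = 367 → 367 − 360 = 7°   (complement)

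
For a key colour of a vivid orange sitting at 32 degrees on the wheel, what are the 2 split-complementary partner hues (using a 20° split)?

192° and 232°

Split-complementary hues sit 20° either side of the complement.
Complement of 32 degrees: 32 + 180 = 212°
212 − 20 = 192°
212 + 20 = 232°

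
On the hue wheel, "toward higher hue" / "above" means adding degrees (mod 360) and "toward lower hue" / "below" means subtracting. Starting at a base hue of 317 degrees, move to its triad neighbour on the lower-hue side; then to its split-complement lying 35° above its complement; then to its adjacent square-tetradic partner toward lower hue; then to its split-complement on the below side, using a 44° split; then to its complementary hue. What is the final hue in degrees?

−120° (triadic ↓): 317 − 120 = 197°
+215° (split-comp 35° ↑): 197 + 215 = 412 → 412 − 360 = 52°
−90° (square ↓): 52 − 90 = -38 → -38 + 360 = 322°
+136° (split-comp 44° ↓): 322 + 136 = 458 → 458 − 360 = 98°
+180° (complement): 98 + 180 = 278°

278°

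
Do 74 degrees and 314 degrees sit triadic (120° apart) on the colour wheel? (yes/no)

Angular distance: |74 − 314| = 240; shorter arc = 360 − 240 = 120°.
Triadic (120° apart) requires 120°.

yes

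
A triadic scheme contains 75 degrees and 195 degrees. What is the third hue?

A triad spaces three hues 120° apart.
The full set is {75°, 195°, 315°}.

315°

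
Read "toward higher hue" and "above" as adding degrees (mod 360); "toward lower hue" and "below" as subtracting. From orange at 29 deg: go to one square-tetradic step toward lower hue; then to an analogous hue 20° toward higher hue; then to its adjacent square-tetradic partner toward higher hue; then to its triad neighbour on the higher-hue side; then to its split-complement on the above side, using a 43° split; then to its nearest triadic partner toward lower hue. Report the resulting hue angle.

272°

−90° (square ↓): 29 − 90 = -61 → -61 + 360 = 299°
+20° (analog 20° ↑): 299 + 20 = 319°
+90° (square ↑): 319 + 90 = 409 → 409 − 360 = 49°
+120° (triadic ↑): 49 + 120 = 169°
+223° (split-comp 43° ↑): 169 + 223 = 392 → 392 − 360 = 32°
−120° (triadic ↓): 32 − 120 = -88 → -88 + 360 = 272°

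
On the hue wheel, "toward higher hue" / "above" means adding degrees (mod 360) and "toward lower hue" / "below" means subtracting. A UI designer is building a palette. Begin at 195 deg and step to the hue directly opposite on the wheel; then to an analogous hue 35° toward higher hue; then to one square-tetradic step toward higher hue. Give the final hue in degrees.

140°

complement +180°: 195 + 180 = 375 → 375 − 360 = 15°
analog 35° ↑ +35°: 15 + 35 = 50°
square ↑ +90°: 50 + 90 = 140°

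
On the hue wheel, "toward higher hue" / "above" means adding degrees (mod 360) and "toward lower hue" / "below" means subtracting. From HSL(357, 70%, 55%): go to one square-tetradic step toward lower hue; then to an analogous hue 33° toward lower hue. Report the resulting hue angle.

234°

357 − 90 = 267°   (square ↓)
267 − 33 = 234°   (analog 33° ↓)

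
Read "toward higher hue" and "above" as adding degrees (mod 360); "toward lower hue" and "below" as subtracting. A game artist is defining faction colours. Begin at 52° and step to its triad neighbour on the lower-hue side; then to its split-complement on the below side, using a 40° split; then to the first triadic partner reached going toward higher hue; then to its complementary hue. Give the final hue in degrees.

triadic ↓ −120°: 52 − 120 = -68 → -68 + 360 = 292°
split-comp 40° ↓ +140°: 292 + 140 = 432 → 432 − 360 = 72°
triadic ↑ +120°: 72 + 120 = 192°
complement +180°: 192 + 180 = 372 → 372 − 360 = 12°

12°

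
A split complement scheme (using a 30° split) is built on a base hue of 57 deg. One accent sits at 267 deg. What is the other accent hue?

207°

Split-complementary hues sit 30° either side of the complement.
Complement of the base 57°: 57 + 180 = 237°
The given accent 267° is 30° one side of 237°; the other accent sits 30° the other side: 237 − 30 = 207°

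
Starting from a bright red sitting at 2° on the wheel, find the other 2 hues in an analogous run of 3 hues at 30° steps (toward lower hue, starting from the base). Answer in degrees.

332° and 302°

2 − 30 = -28 → -28 + 360 = 332°
2 − 60 = -58 → -58 + 360 = 302°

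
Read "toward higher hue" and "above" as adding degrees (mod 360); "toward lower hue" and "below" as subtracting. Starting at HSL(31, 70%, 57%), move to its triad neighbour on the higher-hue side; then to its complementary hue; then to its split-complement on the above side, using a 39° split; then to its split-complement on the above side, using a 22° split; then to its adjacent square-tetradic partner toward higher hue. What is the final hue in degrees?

31 + 120 = 151°   (triadic ↑)
151 + 180 = 331°   (complement)
331 + 219 = 550 → 550 − 360 = 190°   (split-comp 39° ↑)
190 + 202 = 392 → 392 − 360 = 32°   (split-comp 22° ↑)
32 + 90 = 122°   (square ↑)

122°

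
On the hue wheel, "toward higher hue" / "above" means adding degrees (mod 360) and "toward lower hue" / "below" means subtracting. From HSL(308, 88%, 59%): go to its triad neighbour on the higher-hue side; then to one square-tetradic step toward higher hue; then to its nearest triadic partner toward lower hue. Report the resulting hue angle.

38°

308 + 120 = 428 → 428 − 360 = 68°   (triadic ↑)
68 + 90 = 158°   (square ↑)
158 − 120 = 38°   (triadic ↓)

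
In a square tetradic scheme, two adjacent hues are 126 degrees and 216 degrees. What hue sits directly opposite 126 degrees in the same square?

306°

A square tetradic scheme places four hues 90° apart; opposite corners are 180° apart.
126 + 180 = 306°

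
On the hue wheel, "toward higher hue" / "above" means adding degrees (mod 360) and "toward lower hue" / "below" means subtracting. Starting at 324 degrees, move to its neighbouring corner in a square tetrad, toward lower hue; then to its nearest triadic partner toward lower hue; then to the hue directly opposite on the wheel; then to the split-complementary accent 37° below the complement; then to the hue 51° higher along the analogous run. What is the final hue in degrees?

128°

square ↓ −90°: 324 − 90 = 234°
triadic ↓ −120°: 234 − 120 = 114°
complement +180°: 114 + 180 = 294°
split-comp 37° ↓ +143°: 294 + 143 = 437 → 437 − 360 = 77°
analog 51° ↑ +51°: 77 + 51 = 128°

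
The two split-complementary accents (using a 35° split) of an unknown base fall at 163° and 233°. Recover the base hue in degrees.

The accents sit 35° either side of the complement, so the complement is their short-arc midpoint on the wheel.
Short-arc midpoint of 163° and 233°: 198°.
Base is 180° from the complement: 198 − 180 = 18°

18°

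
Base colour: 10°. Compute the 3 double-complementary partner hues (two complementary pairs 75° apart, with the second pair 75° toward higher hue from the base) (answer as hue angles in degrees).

85°, 190° and 265°

10 + 75 = 85°
10 + 180 = 190°
10 + 255 = 265°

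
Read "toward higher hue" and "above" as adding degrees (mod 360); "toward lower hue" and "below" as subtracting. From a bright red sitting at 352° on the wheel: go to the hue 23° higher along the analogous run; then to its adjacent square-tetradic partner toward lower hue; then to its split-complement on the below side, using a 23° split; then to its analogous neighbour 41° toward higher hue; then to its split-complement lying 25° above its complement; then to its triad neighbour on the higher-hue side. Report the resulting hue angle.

88°

analog 23° ↑ +23°: 352 + 23 = 375 → 375 − 360 = 15°
square ↓ −90°: 15 − 90 = -75 → -75 + 360 = 285°
split-comp 23° ↓ +157°: 285 + 157 = 442 → 442 − 360 = 82°
analog 41° ↑ +41°: 82 + 41 = 123°
split-comp 25° ↑ +205°: 123 + 205 = 328°
triadic ↑ +120°: 328 + 120 = 448 → 448 − 360 = 88°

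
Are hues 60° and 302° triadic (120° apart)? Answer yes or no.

Angular distance: |60 − 302| = 242; shorter arc = 360 − 242 = 118°.
Triadic (120° apart) requires 120°.

no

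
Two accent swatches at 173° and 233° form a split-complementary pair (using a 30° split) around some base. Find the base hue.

23°

The accents sit 30° either side of the complement, so the complement is their short-arc midpoint on the wheel.
Short-arc midpoint of 173° and 233°: 203°.
Base is 180° from the complement: 203 − 180 = 23°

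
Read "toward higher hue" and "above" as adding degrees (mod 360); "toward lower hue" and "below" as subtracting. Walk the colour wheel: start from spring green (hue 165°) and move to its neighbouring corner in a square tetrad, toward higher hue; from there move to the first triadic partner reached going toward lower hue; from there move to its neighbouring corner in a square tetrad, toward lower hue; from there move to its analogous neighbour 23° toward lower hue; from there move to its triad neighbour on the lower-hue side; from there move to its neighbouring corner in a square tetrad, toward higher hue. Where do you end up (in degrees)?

352°

+90° (square ↑): 165 + 90 = 255°
−120° (triadic ↓): 255 − 120 = 135°
−90° (square ↓): 135 − 90 = 45°
−23° (analog 23° ↓): 45 − 23 = 22°
−120° (triadic ↓): 22 − 120 = -98 → -98 + 360 = 262°
+90° (square ↑): 262 + 90 = 352°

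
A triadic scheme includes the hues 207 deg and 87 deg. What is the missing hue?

327°

A triad places three hues 120° apart.
The full set through 87° is {87°, 207°, 327°}.
Given {87°, 207°}, the missing hue is 327°.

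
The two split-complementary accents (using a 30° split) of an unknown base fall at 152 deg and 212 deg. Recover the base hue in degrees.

2°

The accents sit 30° either side of the complement, so the complement is their short-arc midpoint on the wheel.
Short-arc midpoint of 152° and 212°: 182°.
Base is 180° from the complement: 182 − 180 = 2°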